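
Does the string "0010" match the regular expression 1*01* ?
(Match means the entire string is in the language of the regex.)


|string| = 4; first = '0'; last = '0'

No, "0010" does not match 1*01*


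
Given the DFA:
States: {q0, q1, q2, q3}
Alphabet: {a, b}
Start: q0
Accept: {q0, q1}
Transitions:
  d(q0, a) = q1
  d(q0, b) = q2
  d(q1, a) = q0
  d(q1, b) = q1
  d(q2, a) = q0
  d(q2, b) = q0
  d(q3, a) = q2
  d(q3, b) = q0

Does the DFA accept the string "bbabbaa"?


Trace: q0 -> q2 -> q0 -> q1 -> q1 -> q1 -> q0 -> q1
Final state: q1
Accept states: {q0, q1}

Yes, accepted (final state q1 is an accept state)


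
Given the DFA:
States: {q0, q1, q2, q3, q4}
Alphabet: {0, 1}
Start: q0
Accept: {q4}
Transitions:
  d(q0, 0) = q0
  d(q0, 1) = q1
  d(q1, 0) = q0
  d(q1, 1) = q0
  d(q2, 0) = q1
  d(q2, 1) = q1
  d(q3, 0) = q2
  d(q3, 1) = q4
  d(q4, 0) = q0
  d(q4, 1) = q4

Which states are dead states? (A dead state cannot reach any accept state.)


Forward reachability from each state:
  q0 -> reaches {q0, q1}, no accept state (dead)
  q1 -> reaches {q0, q1}, no accept state (dead)
  q2 -> reaches {q0, q1, q2}, no accept state (dead)
  q3 -> reaches accept state q4 (live)
  q4 -> reaches accept state q4 (live)

{q0, q1, q2}


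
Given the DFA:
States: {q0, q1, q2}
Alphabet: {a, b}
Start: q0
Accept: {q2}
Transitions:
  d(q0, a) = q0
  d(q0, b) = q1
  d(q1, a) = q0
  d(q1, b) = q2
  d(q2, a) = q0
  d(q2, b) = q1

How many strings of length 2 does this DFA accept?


Enumerating all length-2 strings:
  "aa" -> q0 [reject]
  "ab" -> q1 [reject]
  "ba" -> q0 [reject]
  "bb" -> q2 [accept]

1 out of 4


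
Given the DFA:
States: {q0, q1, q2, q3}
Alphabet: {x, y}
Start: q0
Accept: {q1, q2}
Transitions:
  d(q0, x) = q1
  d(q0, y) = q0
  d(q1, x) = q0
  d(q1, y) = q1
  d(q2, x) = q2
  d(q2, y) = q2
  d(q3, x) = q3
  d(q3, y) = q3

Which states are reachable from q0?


BFS from q0:
  layer 0: {q0}
  layer 1: {q1}

{q0, q1}


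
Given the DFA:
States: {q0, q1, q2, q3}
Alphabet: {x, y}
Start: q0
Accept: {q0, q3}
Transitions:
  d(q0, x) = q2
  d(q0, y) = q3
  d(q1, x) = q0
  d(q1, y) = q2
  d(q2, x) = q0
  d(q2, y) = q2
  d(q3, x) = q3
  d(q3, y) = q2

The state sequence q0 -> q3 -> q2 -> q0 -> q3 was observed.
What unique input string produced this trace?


Trace back each transition to find the symbol:
  q0 --[y]--> q3
  q3 --[y]--> q2
  q2 --[x]--> q0
  q0 --[y]--> q3

"yyxy"


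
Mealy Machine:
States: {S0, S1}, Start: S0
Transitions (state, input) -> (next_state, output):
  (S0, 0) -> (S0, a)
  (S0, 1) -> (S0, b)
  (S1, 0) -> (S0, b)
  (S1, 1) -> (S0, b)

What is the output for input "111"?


Step-by-step:
  (S0, 1) -> (S0, b)
  (S0, 1) -> (S0, b)
  (S0, 1) -> (S0, b)

"bbb"


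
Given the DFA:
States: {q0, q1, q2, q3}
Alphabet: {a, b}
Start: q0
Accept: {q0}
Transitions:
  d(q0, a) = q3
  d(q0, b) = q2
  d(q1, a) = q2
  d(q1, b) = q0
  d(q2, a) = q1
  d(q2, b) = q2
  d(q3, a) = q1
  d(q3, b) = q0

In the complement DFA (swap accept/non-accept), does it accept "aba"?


Trace: q0 -> q3 -> q0 -> q3
Final: q3
Original accept: {q0}
Complement: q3 is not in original accept

Yes, complement accepts (original rejects)


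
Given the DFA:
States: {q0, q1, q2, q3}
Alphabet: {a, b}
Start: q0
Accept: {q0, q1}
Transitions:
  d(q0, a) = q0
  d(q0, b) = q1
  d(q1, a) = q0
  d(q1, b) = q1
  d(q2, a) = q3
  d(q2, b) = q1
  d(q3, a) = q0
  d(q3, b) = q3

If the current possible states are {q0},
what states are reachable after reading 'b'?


Apply transition on 'b' from each current state:
  d(q0, b) = q1

{q1}


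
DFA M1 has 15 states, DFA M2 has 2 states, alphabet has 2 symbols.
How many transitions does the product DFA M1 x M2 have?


Product DFA has 15 * 2 = 30 states.
Each has 2 transitions: 30 * 2 = 60

60


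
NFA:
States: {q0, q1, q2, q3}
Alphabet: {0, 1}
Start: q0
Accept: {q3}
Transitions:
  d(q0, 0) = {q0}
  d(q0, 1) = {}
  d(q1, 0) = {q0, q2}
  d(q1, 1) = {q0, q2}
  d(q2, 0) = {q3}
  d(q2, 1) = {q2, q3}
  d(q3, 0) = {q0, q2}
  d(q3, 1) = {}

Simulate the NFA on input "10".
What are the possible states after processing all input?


Start: {q0}
  --1--> {}
  --0--> {}

{} (empty set, no valid transitions)


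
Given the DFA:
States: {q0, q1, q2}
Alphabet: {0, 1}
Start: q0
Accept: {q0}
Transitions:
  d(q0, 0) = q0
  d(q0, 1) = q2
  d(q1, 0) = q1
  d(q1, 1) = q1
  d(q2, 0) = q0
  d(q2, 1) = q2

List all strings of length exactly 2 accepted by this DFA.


All strings of length 2: 4 total
Accepted: 2

"00", "10"


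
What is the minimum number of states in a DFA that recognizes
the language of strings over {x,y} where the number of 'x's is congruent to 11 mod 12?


States track (count of 'x') mod 12.
Need 12 states: one per remainder 0..11; accept = remainder 11.

12


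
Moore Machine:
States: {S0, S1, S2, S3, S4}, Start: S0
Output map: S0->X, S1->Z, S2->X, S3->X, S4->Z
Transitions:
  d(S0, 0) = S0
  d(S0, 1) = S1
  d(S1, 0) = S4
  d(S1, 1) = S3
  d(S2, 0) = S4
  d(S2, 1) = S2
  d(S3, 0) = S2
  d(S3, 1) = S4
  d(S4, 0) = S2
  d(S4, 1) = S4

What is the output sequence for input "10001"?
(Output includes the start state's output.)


Start: S0 (output X)
  --1--> S1 (output Z)
  --0--> S4 (output Z)
  --0--> S2 (output X)
  --0--> S4 (output Z)
  --1--> S4 (output Z)

"XZZXZZ"


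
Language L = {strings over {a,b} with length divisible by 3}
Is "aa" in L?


length = 2; 2 mod 3 = 2

No, "aa" is not in L


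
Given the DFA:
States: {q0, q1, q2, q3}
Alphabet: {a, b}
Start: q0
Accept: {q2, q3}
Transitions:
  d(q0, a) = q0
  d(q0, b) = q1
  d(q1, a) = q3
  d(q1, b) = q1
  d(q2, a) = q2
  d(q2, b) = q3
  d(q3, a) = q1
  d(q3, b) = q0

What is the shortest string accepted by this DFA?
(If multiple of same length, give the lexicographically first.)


BFS by string length (lex-first path to each state shown):
  len 0: q0<-""
  len 1: q0<-"a", q1<-"b"
  len 2: q0<-"aa", q1<-"ab", q3<-"ba"
Found accept state at length 2.

"ba"


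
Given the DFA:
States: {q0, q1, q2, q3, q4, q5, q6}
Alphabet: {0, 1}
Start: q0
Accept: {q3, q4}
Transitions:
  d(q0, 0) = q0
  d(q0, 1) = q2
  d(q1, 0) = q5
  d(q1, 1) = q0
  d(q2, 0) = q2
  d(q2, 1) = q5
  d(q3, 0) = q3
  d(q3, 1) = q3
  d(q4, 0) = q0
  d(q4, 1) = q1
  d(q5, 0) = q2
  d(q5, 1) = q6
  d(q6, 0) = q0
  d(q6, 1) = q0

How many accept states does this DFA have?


Accept states listed: {q3, q4}
Counting: q3(1) q4(2)

2


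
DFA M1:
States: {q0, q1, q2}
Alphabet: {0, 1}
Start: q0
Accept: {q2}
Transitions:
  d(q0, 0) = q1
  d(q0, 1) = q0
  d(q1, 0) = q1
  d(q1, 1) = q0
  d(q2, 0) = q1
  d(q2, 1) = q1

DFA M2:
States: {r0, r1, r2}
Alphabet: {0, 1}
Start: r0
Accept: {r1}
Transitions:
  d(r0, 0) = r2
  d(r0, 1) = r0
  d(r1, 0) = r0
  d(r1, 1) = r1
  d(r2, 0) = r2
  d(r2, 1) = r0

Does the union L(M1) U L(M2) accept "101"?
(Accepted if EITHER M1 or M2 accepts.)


M1: final=q0 accepted=False
M2: final=r0 accepted=False

No, union rejects (neither accepts)


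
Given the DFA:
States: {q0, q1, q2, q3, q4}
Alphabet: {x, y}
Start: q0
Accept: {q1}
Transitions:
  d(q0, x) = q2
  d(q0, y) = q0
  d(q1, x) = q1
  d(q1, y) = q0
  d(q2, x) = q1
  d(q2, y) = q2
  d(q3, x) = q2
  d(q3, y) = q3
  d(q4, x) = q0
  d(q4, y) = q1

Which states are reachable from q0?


BFS from q0:
  layer 0: {q0}
  layer 1: {q2}
  layer 2: {q1}

{q0, q1, q2}


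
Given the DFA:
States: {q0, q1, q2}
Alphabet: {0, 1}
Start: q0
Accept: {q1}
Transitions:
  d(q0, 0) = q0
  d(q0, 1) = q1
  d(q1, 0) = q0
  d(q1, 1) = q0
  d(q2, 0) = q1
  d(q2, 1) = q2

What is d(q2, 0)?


Looking up transition d(q2, 0)

q1


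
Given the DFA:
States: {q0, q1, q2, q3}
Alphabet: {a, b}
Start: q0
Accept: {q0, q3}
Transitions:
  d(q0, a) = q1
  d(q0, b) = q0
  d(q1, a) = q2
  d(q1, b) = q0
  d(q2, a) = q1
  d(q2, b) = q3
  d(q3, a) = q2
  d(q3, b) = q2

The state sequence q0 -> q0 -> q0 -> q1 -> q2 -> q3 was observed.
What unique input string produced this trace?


Trace back each transition to find the symbol:
  q0 --[b]--> q0
  q0 --[b]--> q0
  q0 --[a]--> q1
  q1 --[a]--> q2
  q2 --[b]--> q3

"bbaab"


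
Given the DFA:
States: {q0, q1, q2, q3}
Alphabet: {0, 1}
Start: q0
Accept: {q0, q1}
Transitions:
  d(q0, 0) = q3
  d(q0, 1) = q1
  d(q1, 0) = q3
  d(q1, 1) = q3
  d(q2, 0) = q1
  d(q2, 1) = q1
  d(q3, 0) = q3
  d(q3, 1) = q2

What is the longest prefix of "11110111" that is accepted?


Run the DFA, marking each prefix where the state is accepting:
  "" -> q0 [accept]
  "1" -> q1 [accept]
  "11" -> q3 [reject]
  "111" -> q2 [reject]
  "1111" -> q1 [accept]
  "11110" -> q3 [reject]
  "111101" -> q2 [reject]
  "1111011" -> q1 [accept]
  "11110111" -> q3 [reject]

"1111011"


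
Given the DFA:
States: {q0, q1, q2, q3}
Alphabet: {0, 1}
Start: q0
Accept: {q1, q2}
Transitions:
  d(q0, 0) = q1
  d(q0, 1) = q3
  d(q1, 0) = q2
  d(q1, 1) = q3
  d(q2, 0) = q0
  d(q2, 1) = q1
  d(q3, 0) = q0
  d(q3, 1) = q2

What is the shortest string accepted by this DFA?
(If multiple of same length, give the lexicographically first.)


BFS by string length (lex-first path to each state shown):
  len 0: q0<-""
  len 1: q1<-"0", q3<-"1"
Found accept state at length 1.

"0"


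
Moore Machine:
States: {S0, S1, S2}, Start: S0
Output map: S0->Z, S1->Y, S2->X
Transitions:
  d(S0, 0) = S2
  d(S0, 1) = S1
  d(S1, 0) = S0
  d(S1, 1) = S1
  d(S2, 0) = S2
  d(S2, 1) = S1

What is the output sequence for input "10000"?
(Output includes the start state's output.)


Start: S0 (output Z)
  --1--> S1 (output Y)
  --0--> S0 (output Z)
  --0--> S2 (output X)
  --0--> S2 (output X)
  --0--> S2 (output X)

"ZYZXXX"


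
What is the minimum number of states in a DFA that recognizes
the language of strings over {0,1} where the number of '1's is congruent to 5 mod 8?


States track (count of '1') mod 8.
Need 8 states: one per remainder 0..7; accept = remainder 5.

8


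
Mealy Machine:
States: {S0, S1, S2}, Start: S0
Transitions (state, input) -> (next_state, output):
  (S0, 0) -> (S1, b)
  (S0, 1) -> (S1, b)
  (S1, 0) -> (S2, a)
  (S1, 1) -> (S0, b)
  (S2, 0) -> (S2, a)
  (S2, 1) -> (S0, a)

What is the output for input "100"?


Step-by-step:
  (S0, 1) -> (S1, b)
  (S1, 0) -> (S2, a)
  (S2, 0) -> (S2, a)

"baa"


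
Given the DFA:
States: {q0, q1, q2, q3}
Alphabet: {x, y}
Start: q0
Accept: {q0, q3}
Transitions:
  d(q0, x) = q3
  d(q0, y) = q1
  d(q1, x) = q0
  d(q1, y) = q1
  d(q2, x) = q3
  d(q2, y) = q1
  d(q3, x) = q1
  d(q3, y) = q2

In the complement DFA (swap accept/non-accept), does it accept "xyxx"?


Trace: q0 -> q3 -> q2 -> q3 -> q1
Final: q1
Original accept: {q0, q3}
Complement: q1 is not in original accept

Yes, complement accepts (original rejects)


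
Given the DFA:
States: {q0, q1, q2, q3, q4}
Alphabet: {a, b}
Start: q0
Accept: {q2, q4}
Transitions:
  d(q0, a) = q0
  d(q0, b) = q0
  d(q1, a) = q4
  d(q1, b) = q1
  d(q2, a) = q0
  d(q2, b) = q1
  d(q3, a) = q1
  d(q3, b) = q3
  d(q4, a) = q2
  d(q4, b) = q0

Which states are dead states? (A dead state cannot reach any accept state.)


Forward reachability from each state:
  q0 -> reaches {q0}, no accept state (dead)
  q1 -> reaches accept state q2 (live)
  q2 -> reaches accept state q2 (live)
  q3 -> reaches accept state q2 (live)
  q4 -> reaches accept state q2 (live)

{q0}


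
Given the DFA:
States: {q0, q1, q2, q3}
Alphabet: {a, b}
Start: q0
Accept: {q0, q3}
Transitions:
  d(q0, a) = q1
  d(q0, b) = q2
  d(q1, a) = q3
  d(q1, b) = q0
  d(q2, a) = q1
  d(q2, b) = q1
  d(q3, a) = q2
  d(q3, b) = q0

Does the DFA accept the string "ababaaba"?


Trace: q0 -> q1 -> q0 -> q1 -> q0 -> q1 -> q3 -> q0 -> q1
Final state: q1
Accept states: {q0, q3}

No, rejected (final state q1 is not an accept state)


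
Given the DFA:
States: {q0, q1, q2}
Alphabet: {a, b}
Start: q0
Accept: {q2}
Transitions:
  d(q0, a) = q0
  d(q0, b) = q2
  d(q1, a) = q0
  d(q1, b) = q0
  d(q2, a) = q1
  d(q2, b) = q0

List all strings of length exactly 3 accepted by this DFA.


All strings of length 3: 8 total
Accepted: 2

"aab", "bbb"


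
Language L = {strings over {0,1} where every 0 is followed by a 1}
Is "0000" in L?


'00' present: True; ends with '0': True

No, "0000" is not in L


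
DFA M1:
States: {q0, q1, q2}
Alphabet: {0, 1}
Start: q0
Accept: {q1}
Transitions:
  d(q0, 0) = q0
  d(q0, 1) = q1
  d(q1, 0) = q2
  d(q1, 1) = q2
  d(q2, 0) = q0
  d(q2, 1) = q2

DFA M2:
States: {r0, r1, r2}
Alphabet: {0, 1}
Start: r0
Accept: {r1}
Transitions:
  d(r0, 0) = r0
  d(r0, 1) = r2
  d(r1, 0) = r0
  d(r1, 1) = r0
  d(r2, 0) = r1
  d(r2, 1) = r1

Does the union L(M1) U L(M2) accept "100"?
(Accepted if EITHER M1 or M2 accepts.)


M1: final=q0 accepted=False
M2: final=r0 accepted=False

No, union rejects (neither accepts)


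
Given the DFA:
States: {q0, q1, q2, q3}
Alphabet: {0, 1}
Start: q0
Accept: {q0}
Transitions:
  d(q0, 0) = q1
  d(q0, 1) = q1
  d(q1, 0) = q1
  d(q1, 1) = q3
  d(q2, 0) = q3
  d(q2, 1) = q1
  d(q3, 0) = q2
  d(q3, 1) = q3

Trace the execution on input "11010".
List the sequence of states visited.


Input: 11010
d(q0, 1) = q1
d(q1, 1) = q3
d(q3, 0) = q2
d(q2, 1) = q1
d(q1, 0) = q1


q0 -> q1 -> q3 -> q2 -> q1 -> q1


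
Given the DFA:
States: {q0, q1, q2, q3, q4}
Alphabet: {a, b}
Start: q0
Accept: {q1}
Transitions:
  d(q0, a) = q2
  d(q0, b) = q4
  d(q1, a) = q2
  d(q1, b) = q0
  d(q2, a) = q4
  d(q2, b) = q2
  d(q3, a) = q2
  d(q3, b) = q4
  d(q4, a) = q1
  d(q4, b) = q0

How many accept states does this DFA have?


Accept states listed: {q1}
Counting: q1(1)

1


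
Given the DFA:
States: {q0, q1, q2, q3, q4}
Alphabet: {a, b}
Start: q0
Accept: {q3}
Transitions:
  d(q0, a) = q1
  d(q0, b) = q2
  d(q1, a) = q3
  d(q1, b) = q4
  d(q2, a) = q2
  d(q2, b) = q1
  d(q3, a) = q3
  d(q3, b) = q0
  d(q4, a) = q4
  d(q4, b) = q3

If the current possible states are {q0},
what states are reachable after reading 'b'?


Apply transition on 'b' from each current state:
  d(q0, b) = q2

{q2}


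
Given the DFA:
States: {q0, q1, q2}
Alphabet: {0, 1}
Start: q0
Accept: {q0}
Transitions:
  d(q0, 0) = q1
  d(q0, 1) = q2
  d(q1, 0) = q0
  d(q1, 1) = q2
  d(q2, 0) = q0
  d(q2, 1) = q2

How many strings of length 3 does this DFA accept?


Enumerating all length-3 strings:
  "000" -> q1 [reject]
  "001" -> q2 [reject]
  "010" -> q0 [accept]
  "011" -> q2 [reject]
  "100" -> q1 [reject]
  "101" -> q2 [reject]
  "110" -> q0 [accept]
  "111" -> q2 [reject]

2 out of 8


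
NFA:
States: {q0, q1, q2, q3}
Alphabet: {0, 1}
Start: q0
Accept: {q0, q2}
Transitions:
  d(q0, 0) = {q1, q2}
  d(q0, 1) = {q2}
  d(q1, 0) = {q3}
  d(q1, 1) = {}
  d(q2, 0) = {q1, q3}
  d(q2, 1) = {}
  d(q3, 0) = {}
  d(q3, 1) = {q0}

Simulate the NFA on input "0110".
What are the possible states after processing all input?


Start: {q0}
  --0--> {q1, q2}
  --1--> {}
  --1--> {}
  --0--> {}

{} (empty set, no valid transitions)


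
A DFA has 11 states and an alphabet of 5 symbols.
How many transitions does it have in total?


Each state has exactly one transition per symbol.
11 * 5 = 55

55


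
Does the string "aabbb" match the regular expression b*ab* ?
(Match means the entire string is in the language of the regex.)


|string| = 5; first = 'a'; last = 'b'

No, "aabbb" does not match b*ab*


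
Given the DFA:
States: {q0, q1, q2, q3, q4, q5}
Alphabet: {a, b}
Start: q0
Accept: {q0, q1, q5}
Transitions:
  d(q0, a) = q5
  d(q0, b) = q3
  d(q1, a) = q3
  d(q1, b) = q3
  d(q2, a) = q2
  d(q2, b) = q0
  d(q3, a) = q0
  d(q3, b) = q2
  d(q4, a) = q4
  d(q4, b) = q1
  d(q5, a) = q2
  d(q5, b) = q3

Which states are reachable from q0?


BFS from q0:
  layer 0: {q0}
  layer 1: {q3, q5}
  layer 2: {q2}

{q0, q2, q3, q5}


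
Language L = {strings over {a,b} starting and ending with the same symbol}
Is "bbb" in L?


first = 'b', last = 'b'

Yes, "bbb" is in L


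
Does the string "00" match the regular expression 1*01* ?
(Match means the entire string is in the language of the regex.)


|string| = 2; first = '0'; last = '0'

No, "00" does not match 1*01*


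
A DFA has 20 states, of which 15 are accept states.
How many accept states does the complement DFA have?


Complement swaps accept and non-accept states.
20 - 15 = 5

5


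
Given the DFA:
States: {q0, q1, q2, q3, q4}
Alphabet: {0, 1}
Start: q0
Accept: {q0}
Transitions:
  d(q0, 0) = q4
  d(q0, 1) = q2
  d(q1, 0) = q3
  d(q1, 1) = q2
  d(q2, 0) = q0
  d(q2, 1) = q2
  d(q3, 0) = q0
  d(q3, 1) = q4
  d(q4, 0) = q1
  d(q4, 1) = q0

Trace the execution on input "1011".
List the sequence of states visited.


Input: 1011
d(q0, 1) = q2
d(q2, 0) = q0
d(q0, 1) = q2
d(q2, 1) = q2


q0 -> q2 -> q0 -> q2 -> q2


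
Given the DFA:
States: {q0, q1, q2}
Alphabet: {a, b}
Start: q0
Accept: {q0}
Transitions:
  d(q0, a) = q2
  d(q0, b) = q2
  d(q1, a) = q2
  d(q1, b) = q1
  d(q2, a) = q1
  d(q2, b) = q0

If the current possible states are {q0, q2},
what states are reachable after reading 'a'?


Apply transition on 'a' from each current state:
  d(q0, a) = q2
  d(q2, a) = q1

{q1, q2}


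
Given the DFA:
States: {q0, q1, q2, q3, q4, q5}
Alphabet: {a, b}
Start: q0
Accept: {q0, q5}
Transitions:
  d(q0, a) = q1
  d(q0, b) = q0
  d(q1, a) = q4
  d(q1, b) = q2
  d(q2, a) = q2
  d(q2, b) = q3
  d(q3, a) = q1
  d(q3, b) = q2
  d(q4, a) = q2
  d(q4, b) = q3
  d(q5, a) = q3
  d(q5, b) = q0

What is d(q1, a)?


Looking up transition d(q1, a)

q4


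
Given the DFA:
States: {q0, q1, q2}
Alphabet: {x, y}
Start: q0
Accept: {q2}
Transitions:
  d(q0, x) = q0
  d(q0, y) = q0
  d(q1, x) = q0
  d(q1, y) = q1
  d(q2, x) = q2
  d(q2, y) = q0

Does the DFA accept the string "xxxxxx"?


Trace: q0 -> q0 -> q0 -> q0 -> q0 -> q0 -> q0
Final state: q0
Accept states: {q2}

No, rejected (final state q0 is not an accept state)


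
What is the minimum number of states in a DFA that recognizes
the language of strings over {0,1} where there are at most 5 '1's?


States: count = 0, 1, ..., 5 (all accepting; 6 states), plus a dead state for count > 5.
Total: 6 + 1 = 7.

7


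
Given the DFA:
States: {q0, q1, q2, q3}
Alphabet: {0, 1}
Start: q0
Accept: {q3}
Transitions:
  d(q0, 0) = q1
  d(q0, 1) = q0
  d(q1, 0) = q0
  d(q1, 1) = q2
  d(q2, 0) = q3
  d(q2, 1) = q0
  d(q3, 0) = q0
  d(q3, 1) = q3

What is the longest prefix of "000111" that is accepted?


Run the DFA, marking each prefix where the state is accepting:
  "" -> q0 [reject]
  "0" -> q1 [reject]
  "00" -> q0 [reject]
  "000" -> q1 [reject]
  "0001" -> q2 [reject]
  "00011" -> q0 [reject]
  "000111" -> q0 [reject]

No prefix is accepted


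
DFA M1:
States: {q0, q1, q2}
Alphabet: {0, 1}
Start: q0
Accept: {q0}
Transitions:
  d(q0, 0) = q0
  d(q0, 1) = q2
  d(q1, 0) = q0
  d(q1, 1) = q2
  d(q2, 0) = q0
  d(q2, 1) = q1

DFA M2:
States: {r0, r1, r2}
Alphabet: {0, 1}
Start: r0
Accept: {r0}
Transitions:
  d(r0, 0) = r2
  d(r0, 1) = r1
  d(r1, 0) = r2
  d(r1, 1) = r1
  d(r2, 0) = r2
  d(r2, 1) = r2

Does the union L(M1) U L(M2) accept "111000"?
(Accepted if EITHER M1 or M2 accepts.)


M1: final=q0 accepted=True
M2: final=r2 accepted=False

Yes, union accepts


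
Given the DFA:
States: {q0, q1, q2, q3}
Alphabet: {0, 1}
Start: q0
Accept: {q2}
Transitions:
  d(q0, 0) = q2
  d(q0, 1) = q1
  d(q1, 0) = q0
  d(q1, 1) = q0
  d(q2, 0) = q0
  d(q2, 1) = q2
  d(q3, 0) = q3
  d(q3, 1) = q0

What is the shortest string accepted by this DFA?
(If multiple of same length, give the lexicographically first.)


BFS by string length (lex-first path to each state shown):
  len 0: q0<-""
  len 1: q1<-"1", q2<-"0"
Found accept state at length 1.

"0"


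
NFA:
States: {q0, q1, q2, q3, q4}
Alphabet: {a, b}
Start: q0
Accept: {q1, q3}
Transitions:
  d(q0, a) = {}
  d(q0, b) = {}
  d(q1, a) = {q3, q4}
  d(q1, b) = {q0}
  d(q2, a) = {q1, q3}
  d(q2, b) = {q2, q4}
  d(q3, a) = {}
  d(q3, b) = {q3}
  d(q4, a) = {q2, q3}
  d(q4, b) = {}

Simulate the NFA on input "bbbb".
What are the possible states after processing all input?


Start: {q0}
  --b--> {}
  --b--> {}
  --b--> {}
  --b--> {}

{} (empty set, no valid transitions)


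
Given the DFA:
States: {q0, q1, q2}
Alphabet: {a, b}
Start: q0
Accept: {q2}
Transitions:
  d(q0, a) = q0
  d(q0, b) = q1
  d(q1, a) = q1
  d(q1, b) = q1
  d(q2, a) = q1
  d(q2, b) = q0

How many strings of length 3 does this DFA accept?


Enumerating all length-3 strings:
  "aaa" -> q0 [reject]
  "aab" -> q1 [reject]
  "aba" -> q1 [reject]
  "abb" -> q1 [reject]
  "baa" -> q1 [reject]
  "bab" -> q1 [reject]
  "bba" -> q1 [reject]
  "bbb" -> q1 [reject]

0 out of 8


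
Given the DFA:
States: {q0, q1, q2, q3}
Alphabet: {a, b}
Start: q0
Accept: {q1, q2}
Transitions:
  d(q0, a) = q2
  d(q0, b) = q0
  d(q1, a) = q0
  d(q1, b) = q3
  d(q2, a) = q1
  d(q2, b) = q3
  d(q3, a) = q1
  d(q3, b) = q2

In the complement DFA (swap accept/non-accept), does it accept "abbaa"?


Trace: q0 -> q2 -> q3 -> q2 -> q1 -> q0
Final: q0
Original accept: {q1, q2}
Complement: q0 is not in original accept

Yes, complement accepts (original rejects)


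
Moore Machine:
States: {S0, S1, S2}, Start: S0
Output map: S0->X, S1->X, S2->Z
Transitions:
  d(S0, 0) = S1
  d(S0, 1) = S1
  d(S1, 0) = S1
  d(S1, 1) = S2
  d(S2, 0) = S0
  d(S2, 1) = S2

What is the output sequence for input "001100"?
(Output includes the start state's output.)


Start: S0 (output X)
  --0--> S1 (output X)
  --0--> S1 (output X)
  --1--> S2 (output Z)
  --1--> S2 (output Z)
  --0--> S0 (output X)
  --0--> S1 (output X)

"XXXZZXX"


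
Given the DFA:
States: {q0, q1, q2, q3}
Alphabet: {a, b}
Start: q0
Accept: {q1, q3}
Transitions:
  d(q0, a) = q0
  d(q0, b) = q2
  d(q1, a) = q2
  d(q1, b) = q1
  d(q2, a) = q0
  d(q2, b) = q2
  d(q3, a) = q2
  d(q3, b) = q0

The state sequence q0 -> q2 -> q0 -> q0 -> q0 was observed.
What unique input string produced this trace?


Trace back each transition to find the symbol:
  q0 --[b]--> q2
  q2 --[a]--> q0
  q0 --[a]--> q0
  q0 --[a]--> q0

"baaa"


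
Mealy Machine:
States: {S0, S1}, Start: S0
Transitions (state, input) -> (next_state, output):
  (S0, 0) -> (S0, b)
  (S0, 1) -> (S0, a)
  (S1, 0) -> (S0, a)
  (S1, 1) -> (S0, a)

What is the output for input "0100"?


Step-by-step:
  (S0, 0) -> (S0, b)
  (S0, 1) -> (S0, a)
  (S0, 0) -> (S0, b)
  (S0, 0) -> (S0, b)

"babb"


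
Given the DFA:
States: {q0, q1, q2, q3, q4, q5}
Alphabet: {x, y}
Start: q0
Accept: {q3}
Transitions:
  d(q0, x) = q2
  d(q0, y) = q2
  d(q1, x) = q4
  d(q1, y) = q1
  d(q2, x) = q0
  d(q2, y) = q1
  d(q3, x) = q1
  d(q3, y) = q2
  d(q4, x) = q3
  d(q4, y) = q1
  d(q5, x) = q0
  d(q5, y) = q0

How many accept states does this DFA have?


Accept states listed: {q3}
Counting: q3(1)

1


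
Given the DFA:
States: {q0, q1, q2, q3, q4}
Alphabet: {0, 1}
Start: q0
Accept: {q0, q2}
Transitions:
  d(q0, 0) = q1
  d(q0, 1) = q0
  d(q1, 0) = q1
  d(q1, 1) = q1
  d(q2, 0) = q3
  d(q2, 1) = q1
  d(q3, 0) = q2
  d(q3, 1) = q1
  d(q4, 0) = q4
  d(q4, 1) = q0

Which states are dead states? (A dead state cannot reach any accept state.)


Forward reachability from each state:
  q0 -> reaches accept state q0 (live)
  q1 -> reaches {q1}, no accept state (dead)
  q2 -> reaches accept state q2 (live)
  q3 -> reaches accept state q2 (live)
  q4 -> reaches accept state q0 (live)

{q1}


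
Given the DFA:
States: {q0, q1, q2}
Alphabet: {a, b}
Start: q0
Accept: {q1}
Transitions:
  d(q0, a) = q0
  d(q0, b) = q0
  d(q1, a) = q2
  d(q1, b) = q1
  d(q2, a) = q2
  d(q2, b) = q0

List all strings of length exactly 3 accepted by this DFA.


All strings of length 3: 8 total
Accepted: 0

None


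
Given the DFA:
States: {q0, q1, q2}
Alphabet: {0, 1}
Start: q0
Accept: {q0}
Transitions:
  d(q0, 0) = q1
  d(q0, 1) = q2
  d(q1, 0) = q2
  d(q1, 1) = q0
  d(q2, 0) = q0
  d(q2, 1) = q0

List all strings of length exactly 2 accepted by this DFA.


All strings of length 2: 4 total
Accepted: 3

"01", "10", "11"


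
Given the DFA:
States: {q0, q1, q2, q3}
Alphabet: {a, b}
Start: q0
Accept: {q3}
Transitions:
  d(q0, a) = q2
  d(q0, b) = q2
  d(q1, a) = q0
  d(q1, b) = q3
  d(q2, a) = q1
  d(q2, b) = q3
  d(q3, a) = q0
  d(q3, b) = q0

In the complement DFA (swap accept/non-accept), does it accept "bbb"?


Trace: q0 -> q2 -> q3 -> q0
Final: q0
Original accept: {q3}
Complement: q0 is not in original accept

Yes, complement accepts (original rejects)


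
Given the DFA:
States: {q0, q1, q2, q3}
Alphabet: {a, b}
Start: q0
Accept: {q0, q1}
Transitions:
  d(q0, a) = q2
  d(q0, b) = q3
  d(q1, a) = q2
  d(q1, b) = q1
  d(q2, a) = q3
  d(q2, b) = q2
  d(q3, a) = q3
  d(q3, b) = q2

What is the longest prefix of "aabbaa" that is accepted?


Run the DFA, marking each prefix where the state is accepting:
  "" -> q0 [accept]
  "a" -> q2 [reject]
  "aa" -> q3 [reject]
  "aab" -> q2 [reject]
  "aabb" -> q2 [reject]
  "aabba" -> q3 [reject]
  "aabbaa" -> q3 [reject]

""


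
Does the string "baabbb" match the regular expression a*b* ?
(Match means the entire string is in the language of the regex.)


|string| = 6; first = 'b'; last = 'b'

No, "baabbb" does not match a*b*


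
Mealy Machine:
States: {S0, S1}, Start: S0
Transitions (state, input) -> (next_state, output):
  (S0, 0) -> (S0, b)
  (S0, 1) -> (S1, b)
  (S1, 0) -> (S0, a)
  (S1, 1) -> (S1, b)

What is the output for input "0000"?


Step-by-step:
  (S0, 0) -> (S0, b)
  (S0, 0) -> (S0, b)
  (S0, 0) -> (S0, b)
  (S0, 0) -> (S0, b)

"bbbb"


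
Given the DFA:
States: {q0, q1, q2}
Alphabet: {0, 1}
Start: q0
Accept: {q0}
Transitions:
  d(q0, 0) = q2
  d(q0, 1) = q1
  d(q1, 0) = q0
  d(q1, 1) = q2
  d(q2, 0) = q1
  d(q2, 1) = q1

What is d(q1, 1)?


Looking up transition d(q1, 1)

q2


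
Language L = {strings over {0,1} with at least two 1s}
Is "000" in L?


count('1') = 0

No, "000" is not in L


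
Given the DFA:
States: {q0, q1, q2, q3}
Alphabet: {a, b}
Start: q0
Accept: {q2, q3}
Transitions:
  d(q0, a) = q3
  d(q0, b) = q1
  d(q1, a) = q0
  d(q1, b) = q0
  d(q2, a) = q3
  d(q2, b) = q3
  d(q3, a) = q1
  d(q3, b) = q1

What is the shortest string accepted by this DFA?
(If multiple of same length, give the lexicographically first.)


BFS by string length (lex-first path to each state shown):
  len 0: q0<-""
  len 1: q1<-"b", q3<-"a"
Found accept state at length 1.

"a"


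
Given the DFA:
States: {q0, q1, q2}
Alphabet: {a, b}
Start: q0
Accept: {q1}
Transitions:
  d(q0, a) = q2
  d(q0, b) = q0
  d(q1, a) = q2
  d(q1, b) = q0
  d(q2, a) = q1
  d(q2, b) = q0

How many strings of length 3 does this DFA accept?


Enumerating all length-3 strings:
  "aaa" -> q2 [reject]
  "aab" -> q0 [reject]
  "aba" -> q2 [reject]
  "abb" -> q0 [reject]
  "baa" -> q1 [accept]
  "bab" -> q0 [reject]
  "bba" -> q2 [reject]
  "bbb" -> q0 [reject]

1 out of 8


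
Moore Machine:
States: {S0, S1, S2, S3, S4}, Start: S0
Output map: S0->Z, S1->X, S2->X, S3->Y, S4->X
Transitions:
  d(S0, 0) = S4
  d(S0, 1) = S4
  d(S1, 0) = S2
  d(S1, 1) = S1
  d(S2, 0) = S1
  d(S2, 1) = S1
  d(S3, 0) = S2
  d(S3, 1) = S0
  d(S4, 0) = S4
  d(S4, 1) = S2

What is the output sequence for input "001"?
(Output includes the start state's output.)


Start: S0 (output Z)
  --0--> S4 (output X)
  --0--> S4 (output X)
  --1--> S2 (output X)

"ZXXX"


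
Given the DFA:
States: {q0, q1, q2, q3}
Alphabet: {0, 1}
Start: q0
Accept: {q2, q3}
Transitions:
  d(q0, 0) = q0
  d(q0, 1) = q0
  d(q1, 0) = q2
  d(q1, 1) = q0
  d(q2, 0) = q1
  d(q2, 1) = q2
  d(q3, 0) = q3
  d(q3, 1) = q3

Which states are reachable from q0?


BFS from q0:
  layer 0: {q0}

{q0}


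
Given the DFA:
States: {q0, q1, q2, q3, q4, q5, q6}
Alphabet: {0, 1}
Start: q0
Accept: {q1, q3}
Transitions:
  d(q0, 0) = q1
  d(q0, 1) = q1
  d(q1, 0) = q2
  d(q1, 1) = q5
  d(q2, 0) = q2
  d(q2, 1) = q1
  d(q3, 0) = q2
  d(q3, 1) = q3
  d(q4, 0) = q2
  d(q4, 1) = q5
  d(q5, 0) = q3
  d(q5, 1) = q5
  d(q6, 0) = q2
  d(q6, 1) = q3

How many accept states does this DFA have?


Accept states listed: {q1, q3}
Counting: q1(1) q3(2)

2


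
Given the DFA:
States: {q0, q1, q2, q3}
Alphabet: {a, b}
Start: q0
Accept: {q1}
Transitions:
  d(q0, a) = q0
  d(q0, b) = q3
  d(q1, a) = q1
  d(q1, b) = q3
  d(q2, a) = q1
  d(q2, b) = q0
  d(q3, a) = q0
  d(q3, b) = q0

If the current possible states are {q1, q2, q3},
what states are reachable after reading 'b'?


Apply transition on 'b' from each current state:
  d(q1, b) = q3
  d(q2, b) = q0
  d(q3, b) = q0

{q0, q3}


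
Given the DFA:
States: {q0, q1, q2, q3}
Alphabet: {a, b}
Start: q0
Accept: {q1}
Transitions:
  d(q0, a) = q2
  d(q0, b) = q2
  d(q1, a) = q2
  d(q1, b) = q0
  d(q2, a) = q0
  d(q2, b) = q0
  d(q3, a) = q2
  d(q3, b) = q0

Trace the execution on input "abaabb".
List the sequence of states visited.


Input: abaabb
d(q0, a) = q2
d(q2, b) = q0
d(q0, a) = q2
d(q2, a) = q0
d(q0, b) = q2
d(q2, b) = q0


q0 -> q2 -> q0 -> q2 -> q0 -> q2 -> q0


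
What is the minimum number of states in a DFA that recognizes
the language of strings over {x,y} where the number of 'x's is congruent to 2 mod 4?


States track (count of 'x') mod 4.
Need 4 states: one per remainder 0..3; accept = remainder 2.

4


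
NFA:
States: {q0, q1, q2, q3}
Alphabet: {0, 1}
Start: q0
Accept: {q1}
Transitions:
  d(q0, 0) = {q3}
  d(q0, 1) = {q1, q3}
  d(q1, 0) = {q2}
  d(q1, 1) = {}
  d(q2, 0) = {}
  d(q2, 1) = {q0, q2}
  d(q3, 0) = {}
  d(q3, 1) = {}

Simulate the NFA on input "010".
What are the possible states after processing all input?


Start: {q0}
  --0--> {q3}
  --1--> {}
  --0--> {}

{} (empty set, no valid transitions)


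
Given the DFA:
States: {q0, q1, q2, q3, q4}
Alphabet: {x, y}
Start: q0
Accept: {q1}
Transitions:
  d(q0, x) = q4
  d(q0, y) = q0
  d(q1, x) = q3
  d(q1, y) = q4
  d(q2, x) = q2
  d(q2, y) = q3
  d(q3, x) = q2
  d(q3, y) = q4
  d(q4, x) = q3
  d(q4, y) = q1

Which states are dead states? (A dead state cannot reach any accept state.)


Forward reachability from each state:
  q0 -> reaches accept state q1 (live)
  q1 -> reaches accept state q1 (live)
  q2 -> reaches accept state q1 (live)
  q3 -> reaches accept state q1 (live)
  q4 -> reaches accept state q1 (live)

None (all states can reach an accept state)


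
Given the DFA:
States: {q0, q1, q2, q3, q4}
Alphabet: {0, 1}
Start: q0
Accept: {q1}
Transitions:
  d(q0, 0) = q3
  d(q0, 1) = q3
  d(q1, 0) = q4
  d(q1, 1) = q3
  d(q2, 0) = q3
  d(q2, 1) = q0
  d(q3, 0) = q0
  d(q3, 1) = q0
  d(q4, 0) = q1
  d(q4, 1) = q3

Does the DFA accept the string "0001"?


Trace: q0 -> q3 -> q0 -> q3 -> q0
Final state: q0
Accept states: {q1}

No, rejected (final state q0 is not an accept state)


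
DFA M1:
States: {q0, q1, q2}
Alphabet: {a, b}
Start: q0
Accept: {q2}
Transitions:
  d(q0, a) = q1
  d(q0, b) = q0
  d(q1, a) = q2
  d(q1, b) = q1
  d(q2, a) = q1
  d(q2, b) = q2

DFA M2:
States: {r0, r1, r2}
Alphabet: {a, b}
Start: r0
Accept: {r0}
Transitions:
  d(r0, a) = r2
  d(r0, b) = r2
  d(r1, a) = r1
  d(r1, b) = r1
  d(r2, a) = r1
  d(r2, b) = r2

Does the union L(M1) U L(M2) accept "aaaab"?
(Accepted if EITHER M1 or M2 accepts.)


M1: final=q2 accepted=True
M2: final=r1 accepted=False

Yes, union accepts


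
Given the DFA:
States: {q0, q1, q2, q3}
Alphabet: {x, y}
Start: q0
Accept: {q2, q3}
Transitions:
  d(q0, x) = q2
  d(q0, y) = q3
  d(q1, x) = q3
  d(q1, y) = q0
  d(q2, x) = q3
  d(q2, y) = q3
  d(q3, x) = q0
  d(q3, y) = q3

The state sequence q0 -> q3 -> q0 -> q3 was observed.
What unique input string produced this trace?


Trace back each transition to find the symbol:
  q0 --[y]--> q3
  q3 --[x]--> q0
  q0 --[y]--> q3

"yxy"


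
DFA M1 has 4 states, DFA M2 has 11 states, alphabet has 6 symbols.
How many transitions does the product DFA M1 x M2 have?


Product DFA has 4 * 11 = 44 states.
Each has 6 transitions: 44 * 6 = 264

264


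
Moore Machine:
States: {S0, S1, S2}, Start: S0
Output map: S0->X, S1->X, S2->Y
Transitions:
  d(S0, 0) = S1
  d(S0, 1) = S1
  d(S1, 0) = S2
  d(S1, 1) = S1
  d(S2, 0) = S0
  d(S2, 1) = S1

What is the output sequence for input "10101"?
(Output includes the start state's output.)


Start: S0 (output X)
  --1--> S1 (output X)
  --0--> S2 (output Y)
  --1--> S1 (output X)
  --0--> S2 (output Y)
  --1--> S1 (output X)

"XXYXYX"


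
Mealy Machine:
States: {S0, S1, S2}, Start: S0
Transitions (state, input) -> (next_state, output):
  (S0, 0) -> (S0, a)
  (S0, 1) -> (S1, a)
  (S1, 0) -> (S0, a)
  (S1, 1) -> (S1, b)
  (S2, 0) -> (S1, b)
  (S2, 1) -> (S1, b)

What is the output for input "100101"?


Step-by-step:
  (S0, 1) -> (S1, a)
  (S1, 0) -> (S0, a)
  (S0, 0) -> (S0, a)
  (S0, 1) -> (S1, a)
  (S1, 0) -> (S0, a)
  (S0, 1) -> (S1, a)

"aaaaaa"


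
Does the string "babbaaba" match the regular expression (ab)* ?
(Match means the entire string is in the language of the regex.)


|string| = 8; first = 'b'; last = 'a'

No, "babbaaba" does not match (ab)*


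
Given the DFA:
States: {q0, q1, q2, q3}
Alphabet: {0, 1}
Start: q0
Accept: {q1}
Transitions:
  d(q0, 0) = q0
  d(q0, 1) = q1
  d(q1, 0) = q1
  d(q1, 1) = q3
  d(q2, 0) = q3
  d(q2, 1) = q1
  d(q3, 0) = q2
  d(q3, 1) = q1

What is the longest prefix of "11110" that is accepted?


Run the DFA, marking each prefix where the state is accepting:
  "" -> q0 [reject]
  "1" -> q1 [accept]
  "11" -> q3 [reject]
  "111" -> q1 [accept]
  "1111" -> q3 [reject]
  "11110" -> q2 [reject]

"111"


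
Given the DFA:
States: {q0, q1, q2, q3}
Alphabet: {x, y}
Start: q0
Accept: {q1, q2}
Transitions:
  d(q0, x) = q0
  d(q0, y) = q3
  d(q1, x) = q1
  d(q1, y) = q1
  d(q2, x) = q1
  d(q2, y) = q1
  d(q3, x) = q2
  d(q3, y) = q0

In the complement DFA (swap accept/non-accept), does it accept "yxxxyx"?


Trace: q0 -> q3 -> q2 -> q1 -> q1 -> q1 -> q1
Final: q1
Original accept: {q1, q2}
Complement: q1 is in original accept

No, complement rejects (original accepts)


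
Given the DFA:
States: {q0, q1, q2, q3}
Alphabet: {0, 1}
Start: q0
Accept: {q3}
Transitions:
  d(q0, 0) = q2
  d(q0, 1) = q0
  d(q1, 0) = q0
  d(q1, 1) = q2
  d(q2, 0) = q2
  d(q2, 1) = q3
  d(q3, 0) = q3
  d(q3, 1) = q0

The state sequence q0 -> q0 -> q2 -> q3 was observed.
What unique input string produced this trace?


Trace back each transition to find the symbol:
  q0 --[1]--> q0
  q0 --[0]--> q2
  q2 --[1]--> q3

"101"


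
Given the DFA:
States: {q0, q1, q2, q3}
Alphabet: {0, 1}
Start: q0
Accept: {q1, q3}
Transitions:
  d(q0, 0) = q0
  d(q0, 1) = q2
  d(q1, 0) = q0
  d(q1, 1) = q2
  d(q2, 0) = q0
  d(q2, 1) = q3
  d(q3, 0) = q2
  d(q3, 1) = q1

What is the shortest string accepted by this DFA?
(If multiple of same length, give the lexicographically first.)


BFS by string length (lex-first path to each state shown):
  len 0: q0<-""
  len 1: q0<-"0", q2<-"1"
  len 2: q0<-"00", q2<-"01", q3<-"11"
Found accept state at length 2.

"11"


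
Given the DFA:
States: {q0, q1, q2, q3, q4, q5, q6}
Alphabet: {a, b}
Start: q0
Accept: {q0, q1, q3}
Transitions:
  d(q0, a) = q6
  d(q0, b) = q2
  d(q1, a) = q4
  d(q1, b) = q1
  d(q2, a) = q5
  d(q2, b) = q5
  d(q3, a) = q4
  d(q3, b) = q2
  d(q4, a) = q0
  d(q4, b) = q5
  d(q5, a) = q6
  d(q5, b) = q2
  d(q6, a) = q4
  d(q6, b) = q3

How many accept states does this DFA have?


Accept states listed: {q0, q1, q3}
Counting: q0(1) q1(2) q3(3)

3


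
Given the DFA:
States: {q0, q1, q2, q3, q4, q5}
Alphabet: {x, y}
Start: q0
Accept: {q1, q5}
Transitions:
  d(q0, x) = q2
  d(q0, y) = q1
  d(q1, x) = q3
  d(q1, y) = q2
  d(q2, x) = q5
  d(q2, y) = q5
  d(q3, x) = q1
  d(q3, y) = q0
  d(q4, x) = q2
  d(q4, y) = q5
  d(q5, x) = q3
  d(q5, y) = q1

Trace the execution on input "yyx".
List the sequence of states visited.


Input: yyx
d(q0, y) = q1
d(q1, y) = q2
d(q2, x) = q5


q0 -> q1 -> q2 -> q5


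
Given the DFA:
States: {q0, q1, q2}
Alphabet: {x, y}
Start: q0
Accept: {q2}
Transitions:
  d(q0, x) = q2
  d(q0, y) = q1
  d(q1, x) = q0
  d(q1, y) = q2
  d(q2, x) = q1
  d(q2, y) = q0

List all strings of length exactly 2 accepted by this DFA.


All strings of length 2: 4 total
Accepted: 1

"yy"


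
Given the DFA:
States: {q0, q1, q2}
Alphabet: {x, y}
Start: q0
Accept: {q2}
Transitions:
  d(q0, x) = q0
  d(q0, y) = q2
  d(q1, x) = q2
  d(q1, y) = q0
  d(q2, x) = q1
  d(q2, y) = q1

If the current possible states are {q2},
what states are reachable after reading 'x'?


Apply transition on 'x' from each current state:
  d(q2, x) = q1

{q1}


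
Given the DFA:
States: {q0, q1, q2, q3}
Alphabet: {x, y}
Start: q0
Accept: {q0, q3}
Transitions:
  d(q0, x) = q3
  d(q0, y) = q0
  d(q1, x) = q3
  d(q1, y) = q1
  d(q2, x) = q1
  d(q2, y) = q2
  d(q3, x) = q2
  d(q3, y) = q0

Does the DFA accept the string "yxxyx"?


Trace: q0 -> q0 -> q3 -> q2 -> q2 -> q1
Final state: q1
Accept states: {q0, q3}

No, rejected (final state q1 is not an accept state)


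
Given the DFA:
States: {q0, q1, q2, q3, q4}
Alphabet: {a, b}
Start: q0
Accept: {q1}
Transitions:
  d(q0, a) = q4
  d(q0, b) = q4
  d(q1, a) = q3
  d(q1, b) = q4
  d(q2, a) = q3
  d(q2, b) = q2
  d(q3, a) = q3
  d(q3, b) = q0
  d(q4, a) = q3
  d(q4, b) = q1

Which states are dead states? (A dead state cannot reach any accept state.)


Forward reachability from each state:
  q0 -> reaches accept state q1 (live)
  q1 -> reaches accept state q1 (live)
  q2 -> reaches accept state q1 (live)
  q3 -> reaches accept state q1 (live)
  q4 -> reaches accept state q1 (live)

None (all states can reach an accept state)


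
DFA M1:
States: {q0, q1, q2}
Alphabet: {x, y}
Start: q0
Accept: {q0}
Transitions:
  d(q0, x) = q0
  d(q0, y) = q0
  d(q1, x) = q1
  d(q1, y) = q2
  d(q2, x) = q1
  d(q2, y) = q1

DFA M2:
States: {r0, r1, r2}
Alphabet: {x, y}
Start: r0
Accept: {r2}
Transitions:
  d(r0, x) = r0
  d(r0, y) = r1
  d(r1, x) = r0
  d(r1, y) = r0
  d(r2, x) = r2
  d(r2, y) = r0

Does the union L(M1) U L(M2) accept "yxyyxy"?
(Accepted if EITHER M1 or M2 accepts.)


M1: final=q0 accepted=True
M2: final=r1 accepted=False

Yes, union accepts


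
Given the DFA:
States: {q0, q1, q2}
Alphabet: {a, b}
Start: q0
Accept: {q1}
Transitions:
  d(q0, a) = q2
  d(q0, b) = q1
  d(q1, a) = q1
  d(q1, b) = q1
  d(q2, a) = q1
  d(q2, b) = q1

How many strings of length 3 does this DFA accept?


Enumerating all length-3 strings:
  "aaa" -> q1 [accept]
  "aab" -> q1 [accept]
  "aba" -> q1 [accept]
  "abb" -> q1 [accept]
  "baa" -> q1 [accept]
  "bab" -> q1 [accept]
  "bba" -> q1 [accept]
  "bbb" -> q1 [accept]

8 out of 8


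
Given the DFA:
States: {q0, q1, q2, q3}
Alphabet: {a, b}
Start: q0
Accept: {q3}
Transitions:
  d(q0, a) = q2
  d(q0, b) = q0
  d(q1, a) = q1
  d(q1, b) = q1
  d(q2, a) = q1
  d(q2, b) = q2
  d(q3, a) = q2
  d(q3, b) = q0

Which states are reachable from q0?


BFS from q0:
  layer 0: {q0}
  layer 1: {q2}
  layer 2: {q1}

{q0, q1, q2}


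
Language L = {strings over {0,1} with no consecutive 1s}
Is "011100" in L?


'11' occurs at index 1

No, "011100" is not in L


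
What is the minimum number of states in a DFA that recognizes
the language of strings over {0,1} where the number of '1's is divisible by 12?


States track (count of '1') mod 12.
Need 12 states: one per remainder 0..11; accept = remainder 0.

12


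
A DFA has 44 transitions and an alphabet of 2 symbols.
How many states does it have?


Each state has exactly one transition per symbol.
states = transitions / |alphabet| = 44 / 2 = 22

22


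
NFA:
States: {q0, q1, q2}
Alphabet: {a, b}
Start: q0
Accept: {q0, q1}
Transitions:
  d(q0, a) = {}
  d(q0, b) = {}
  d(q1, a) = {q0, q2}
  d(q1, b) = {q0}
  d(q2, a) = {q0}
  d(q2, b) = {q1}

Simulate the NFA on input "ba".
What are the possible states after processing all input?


Start: {q0}
  --b--> {}
  --a--> {}

{} (empty set, no valid transitions)


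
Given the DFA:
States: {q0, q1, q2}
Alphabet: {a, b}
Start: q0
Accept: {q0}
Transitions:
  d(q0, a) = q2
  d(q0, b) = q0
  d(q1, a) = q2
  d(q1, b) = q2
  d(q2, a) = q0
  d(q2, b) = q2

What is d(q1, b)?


Looking up transition d(q1, b)

q2


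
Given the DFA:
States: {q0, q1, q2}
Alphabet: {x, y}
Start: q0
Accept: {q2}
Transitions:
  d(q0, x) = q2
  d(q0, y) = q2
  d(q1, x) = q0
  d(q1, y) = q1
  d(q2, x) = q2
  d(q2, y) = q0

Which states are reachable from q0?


BFS from q0:
  layer 0: {q0}
  layer 1: {q2}

{q0, q2}
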